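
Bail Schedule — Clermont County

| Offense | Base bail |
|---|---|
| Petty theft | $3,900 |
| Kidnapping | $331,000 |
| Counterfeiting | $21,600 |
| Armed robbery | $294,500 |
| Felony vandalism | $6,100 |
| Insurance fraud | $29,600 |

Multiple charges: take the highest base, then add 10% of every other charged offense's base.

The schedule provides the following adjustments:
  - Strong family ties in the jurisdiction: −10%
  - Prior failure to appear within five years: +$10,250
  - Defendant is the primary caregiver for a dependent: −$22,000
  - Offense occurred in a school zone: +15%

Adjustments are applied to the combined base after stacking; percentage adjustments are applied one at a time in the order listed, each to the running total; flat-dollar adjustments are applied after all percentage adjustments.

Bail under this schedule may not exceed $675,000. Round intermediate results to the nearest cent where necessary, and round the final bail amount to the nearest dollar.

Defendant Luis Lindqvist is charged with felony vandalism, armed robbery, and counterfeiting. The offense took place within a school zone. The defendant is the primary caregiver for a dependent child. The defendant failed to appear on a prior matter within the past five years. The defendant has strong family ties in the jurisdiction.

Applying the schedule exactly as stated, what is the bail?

Base amounts from the schedule: felony vandalism $6,100; armed robbery $294,500; counterfeiting $21,600.
Stacking rule: highest base plus 10% of each additional charge. Highest is armed robbery at $294,500. Additional: $6,100 × 10% = $610; $21,600 × 10% = $2,160. Combined base = $294,500 + $2,770 = $297,270.
Strong family ties in the jurisdiction (−10%): $297,270 × 0.9 = $267,543.
Offense occurred in a school zone (+15%): $267,543 × 1.15 = $307,674.45.
Prior failure to appear within five years (+$10,250 flat): $307,674.45 + $10,250 = $317,924.45.
Defendant is the primary caregiver for a dependent (−$22,000 flat): $317,924.45 − $22,000 = $295,924.45.
$295,924.45 is within the $675,000 maximum.
Rounded to the nearest dollar: $295,924.

$295,924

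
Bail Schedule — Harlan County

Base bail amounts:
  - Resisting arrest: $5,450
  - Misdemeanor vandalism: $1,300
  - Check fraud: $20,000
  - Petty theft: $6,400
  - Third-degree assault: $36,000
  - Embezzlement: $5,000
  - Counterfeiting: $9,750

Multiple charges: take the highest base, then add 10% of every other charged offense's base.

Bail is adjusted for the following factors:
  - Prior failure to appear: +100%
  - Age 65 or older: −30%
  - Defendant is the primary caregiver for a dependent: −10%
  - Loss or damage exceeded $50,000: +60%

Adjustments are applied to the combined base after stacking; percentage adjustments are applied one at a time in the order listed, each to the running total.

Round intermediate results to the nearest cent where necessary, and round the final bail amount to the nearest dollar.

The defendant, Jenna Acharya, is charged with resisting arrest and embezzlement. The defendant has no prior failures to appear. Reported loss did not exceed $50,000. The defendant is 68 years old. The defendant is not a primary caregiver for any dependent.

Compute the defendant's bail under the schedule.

$4,165

Base amounts from the schedule: resisting arrest $5,450; embezzlement $5,000.
Stacking rule: highest base plus 10% of each additional charge. Highest is resisting arrest at $5,450. Additional: $5,000 × 10% = $500. Combined base = $5,450 + $500 = $5,950.
Age 65 or older (−30%): $5,950 × 0.7 = $4,165.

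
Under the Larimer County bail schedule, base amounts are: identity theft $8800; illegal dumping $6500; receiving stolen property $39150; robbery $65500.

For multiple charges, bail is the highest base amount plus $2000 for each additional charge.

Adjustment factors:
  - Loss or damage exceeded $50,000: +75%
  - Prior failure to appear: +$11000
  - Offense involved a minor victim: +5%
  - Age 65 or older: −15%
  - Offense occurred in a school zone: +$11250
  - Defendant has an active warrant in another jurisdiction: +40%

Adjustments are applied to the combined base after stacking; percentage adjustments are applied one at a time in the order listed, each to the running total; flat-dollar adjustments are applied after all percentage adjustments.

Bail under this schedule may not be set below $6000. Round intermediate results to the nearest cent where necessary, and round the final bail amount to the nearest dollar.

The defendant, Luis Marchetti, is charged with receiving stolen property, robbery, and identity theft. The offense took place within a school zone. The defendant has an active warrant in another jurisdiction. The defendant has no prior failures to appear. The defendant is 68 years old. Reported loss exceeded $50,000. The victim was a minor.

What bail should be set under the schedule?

$163220

Base amounts from the schedule: receiving stolen property $39150; robbery $65500; identity theft $8800.
Stacking rule: highest base plus $2000 per additional charge. Highest is robbery at $65500; 2 additional charges → +$4000. Combined base = $69500.
Loss or damage exceeded $50,000 (+75%): $69500 × 1.75 = $121625.
Offense involved a minor victim (+5%): $121625 × 1.05 = $127706.25.
Age 65 or older (−15%): $127706.25 × 0.85 = $108550.31.
Defendant has an active warrant in another jurisdiction (+40%): $108550.31 × 1.4 = $151970.43.
Offense occurred in a school zone (+$11250 flat): $151970.43 + $11250 = $163220.43.
$163220.43 is at or above the $6000 minimum.
Rounded to the nearest dollar: $163220.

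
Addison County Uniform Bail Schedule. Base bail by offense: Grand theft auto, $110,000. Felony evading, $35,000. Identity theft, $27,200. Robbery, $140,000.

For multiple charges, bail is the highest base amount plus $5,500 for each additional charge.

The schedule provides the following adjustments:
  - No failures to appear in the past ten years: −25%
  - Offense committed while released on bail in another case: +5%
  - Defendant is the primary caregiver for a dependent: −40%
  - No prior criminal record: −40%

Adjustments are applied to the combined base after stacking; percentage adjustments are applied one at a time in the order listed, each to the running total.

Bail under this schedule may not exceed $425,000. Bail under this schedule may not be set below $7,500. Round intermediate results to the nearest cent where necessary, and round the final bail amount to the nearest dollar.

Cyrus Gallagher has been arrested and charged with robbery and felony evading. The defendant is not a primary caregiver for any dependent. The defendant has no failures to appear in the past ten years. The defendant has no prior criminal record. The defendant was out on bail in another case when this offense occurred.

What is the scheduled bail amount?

Base amounts from the schedule: robbery $140,000; felony evading $35,000.
Stacking rule: highest base plus $5,500 per additional charge. Highest is robbery at $140,000; 1 additional charge → +$5,500. Combined base = $145,500.
No failures to appear in the past ten years (−25%): $145,500 × 0.75 = $109,125.
Offense committed while released on bail in another case (+5%): $109,125 × 1.05 = $114,581.25.
No prior criminal record (−40%): $114,581.25 × 0.6 = $68,748.75.
$68,748.75 is within the $425,000 maximum.
$68,748.75 is at or above the $7,500 minimum.
Rounded to the nearest dollar: $68,749.

$68,749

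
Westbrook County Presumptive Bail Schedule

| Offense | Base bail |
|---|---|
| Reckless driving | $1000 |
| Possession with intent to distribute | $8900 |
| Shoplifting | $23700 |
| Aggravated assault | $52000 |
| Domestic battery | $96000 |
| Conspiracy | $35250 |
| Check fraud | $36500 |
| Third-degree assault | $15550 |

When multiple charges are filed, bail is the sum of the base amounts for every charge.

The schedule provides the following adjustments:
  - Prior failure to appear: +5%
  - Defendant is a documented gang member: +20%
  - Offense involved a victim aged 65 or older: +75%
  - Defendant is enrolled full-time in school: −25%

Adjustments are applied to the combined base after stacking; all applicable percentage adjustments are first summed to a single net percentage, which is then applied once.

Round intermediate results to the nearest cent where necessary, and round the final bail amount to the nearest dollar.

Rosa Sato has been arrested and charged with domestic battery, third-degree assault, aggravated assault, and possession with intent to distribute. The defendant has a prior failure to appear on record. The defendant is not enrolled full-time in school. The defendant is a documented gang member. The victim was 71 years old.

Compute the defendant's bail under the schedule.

Base amounts from the schedule: domestic battery $96000; third-degree assault $15550; aggravated assault $52000; possession with intent to distribute $8900.
Stacking rule: sum of all bases. $96000 + $15550 + $52000 + $8900 = $172450.
Net percentage adjustment: +5% +20% +75% = +100%. $172450 × 2 = $344900.

$344900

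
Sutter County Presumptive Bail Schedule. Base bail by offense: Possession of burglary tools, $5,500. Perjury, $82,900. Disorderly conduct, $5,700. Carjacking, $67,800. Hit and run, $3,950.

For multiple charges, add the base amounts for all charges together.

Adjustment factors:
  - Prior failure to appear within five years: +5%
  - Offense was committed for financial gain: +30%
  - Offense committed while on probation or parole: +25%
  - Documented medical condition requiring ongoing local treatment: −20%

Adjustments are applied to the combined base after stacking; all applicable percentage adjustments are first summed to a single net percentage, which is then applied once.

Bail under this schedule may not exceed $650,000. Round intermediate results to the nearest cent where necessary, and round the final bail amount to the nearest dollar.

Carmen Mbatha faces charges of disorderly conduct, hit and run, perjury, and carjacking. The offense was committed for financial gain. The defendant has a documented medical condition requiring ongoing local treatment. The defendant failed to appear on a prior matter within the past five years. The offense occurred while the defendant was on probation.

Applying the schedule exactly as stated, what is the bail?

$224,490

Base amounts from the schedule: disorderly conduct $5,700; hit and run $3,950; perjury $82,900; carjacking $67,800.
Stacking rule: sum of all bases. $5,700 + $3,950 + $82,900 + $67,800 = $160,350.
Net percentage adjustment: +5% +30% +25% −20% = +40%. $160,350 × 1.4 = $224,490.
$224,490 is within the $650,000 maximum.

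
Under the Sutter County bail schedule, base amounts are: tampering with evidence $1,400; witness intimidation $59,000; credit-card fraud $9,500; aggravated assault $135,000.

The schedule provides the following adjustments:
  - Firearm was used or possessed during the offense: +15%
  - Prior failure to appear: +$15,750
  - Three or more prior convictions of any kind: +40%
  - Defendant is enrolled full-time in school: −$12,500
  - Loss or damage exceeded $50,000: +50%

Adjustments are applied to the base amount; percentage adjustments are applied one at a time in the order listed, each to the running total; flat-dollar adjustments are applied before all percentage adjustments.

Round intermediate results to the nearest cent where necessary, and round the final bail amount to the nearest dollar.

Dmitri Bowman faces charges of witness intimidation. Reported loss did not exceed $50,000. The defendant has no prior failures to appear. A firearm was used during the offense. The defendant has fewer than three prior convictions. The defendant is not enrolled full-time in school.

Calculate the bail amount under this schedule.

Base amounts from the schedule: witness intimidation $59,000.
Single charge. Combined base = $59,000.
Firearm was used or possessed during the offense (+15%): $59,000 × 1.15 = $67,850.

$67,850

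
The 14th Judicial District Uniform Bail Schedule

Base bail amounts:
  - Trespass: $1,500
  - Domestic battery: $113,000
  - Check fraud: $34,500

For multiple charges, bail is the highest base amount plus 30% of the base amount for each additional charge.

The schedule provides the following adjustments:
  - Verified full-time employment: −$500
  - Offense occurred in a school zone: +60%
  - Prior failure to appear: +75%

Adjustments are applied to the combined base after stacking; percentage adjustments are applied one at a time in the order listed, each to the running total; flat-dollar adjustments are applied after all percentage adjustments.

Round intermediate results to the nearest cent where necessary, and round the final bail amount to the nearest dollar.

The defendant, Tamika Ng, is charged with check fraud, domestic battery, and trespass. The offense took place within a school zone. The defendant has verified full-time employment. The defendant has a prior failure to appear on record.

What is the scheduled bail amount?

Base amounts from the schedule: check fraud $34,500; domestic battery $113,000; trespass $1,500.
Stacking rule: highest base plus 30% of each additional charge. Highest is domestic battery at $113,000. Additional: $34,500 × 30% = $10,350; $1,500 × 30% = $450. Combined base = $113,000 + $10,800 = $123,800.
Offense occurred in a school zone (+60%): $123,800 × 1.6 = $198,080.
Prior failure to appear (+75%): $198,080 × 1.75 = $346,640.
Verified full-time employment (−$500 flat): $346,640 − $500 = $346,140.

$346,140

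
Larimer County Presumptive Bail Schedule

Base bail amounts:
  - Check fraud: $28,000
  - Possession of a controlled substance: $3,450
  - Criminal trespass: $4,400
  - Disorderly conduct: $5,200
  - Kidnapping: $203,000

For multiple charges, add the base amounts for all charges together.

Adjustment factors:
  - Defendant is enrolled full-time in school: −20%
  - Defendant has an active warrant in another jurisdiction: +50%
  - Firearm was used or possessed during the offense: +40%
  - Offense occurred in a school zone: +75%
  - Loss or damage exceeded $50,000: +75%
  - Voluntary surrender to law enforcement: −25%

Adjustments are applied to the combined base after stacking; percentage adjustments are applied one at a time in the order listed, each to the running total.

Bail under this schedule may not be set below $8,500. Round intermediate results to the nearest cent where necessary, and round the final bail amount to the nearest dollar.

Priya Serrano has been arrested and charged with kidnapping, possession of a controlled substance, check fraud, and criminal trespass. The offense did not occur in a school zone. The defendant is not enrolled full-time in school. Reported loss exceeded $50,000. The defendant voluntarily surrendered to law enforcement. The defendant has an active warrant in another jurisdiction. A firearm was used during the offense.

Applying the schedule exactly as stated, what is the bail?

Base amounts from the schedule: kidnapping $203,000; possession of a controlled substance $3,450; check fraud $28,000; criminal trespass $4,400.
Stacking rule: sum of all bases. $203,000 + $3,450 + $28,000 + $4,400 = $238,850.
Defendant has an active warrant in another jurisdiction (+50%): $238,850 × 1.5 = $358,275.
Firearm was used or possessed during the offense (+40%): $358,275 × 1.4 = $501,585.
Loss or damage exceeded $50,000 (+75%): $501,585 × 1.75 = $877,773.75.
Voluntary surrender to law enforcement (−25%): $877,773.75 × 0.75 = $658,330.31.
$658,330.31 is at or above the $8,500 minimum.
Rounded to the nearest dollar: $658,330.

$658,330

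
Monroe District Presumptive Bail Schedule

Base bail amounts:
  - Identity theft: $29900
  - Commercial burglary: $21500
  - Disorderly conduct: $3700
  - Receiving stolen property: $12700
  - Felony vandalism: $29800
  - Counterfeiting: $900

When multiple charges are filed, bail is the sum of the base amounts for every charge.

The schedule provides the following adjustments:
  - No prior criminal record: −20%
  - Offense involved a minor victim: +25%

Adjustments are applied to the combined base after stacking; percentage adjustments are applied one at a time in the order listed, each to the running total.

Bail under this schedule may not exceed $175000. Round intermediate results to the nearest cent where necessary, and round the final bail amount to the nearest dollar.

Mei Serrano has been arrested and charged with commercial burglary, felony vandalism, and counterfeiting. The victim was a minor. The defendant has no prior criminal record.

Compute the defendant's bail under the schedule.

Base amounts from the schedule: commercial burglary $21500; felony vandalism $29800; counterfeiting $900.
Stacking rule: sum of all bases. $21500 + $29800 + $900 = $52200.
No prior criminal record (−20%): $52200 × 0.8 = $41760.
Offense involved a minor victim (+25%): $41760 × 1.25 = $52200.
$52200 is within the $175000 maximum.

$52200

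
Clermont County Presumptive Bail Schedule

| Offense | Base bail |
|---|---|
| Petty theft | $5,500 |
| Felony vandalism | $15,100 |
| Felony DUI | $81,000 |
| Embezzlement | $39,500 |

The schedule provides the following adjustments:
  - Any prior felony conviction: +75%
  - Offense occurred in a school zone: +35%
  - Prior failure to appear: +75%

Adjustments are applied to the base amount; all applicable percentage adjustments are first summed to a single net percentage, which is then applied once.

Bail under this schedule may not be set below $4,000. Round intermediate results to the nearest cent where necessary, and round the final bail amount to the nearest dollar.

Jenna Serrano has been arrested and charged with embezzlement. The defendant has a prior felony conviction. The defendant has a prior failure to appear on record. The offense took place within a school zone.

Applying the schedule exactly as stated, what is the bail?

Base amounts from the schedule: embezzlement $39,500.
Single charge. Combined base = $39,500.
Net percentage adjustment: +75% +35% +75% = +185%. $39,500 × 2.85 = $112,575.
$112,575 is at or above the $4,000 minimum.

$112,575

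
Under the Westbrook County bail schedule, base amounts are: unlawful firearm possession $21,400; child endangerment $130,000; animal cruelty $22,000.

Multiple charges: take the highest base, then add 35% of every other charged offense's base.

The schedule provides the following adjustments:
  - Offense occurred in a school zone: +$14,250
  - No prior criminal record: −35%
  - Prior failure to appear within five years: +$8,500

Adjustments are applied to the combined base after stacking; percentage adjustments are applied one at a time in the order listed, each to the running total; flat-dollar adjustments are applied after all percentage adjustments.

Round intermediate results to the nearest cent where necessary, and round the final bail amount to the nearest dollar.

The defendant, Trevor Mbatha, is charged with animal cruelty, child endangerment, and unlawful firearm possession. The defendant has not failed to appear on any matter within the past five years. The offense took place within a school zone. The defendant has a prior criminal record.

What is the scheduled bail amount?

$159,440

Base amounts from the schedule: animal cruelty $22,000; child endangerment $130,000; unlawful firearm possession $21,400.
Stacking rule: highest base plus 35% of each additional charge. Highest is child endangerment at $130,000. Additional: $22,000 × 35% = $7,700; $21,400 × 35% = $7,490. Combined base = $130,000 + $15,190 = $145,190.
Offense occurred in a school zone (+$14,250 flat): $145,190 + $14,250 = $159,440.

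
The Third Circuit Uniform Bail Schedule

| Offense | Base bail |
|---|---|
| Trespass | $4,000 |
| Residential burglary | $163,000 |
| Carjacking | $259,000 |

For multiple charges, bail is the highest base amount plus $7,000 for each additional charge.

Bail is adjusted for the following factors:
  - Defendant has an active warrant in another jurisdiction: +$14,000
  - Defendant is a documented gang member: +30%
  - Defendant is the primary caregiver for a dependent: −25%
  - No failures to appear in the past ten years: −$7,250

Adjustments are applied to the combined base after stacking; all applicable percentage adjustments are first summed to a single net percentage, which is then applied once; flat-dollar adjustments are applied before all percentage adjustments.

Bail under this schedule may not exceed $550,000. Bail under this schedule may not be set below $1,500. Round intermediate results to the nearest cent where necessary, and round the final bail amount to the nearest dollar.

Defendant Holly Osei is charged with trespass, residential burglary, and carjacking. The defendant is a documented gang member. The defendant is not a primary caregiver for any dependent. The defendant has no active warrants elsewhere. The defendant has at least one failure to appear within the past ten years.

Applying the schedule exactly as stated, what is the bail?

Base amounts from the schedule: trespass $4,000; residential burglary $163,000; carjacking $259,000.
Stacking rule: highest base plus $7,000 per additional charge. Highest is carjacking at $259,000; 2 additional charges → +$14,000. Combined base = $273,000.
Defendant is a documented gang member (+30%): $273,000 × 1.3 = $354,900.
$354,900 is within the $550,000 maximum.
$354,900 is at or above the $1,500 minimum.

$354,900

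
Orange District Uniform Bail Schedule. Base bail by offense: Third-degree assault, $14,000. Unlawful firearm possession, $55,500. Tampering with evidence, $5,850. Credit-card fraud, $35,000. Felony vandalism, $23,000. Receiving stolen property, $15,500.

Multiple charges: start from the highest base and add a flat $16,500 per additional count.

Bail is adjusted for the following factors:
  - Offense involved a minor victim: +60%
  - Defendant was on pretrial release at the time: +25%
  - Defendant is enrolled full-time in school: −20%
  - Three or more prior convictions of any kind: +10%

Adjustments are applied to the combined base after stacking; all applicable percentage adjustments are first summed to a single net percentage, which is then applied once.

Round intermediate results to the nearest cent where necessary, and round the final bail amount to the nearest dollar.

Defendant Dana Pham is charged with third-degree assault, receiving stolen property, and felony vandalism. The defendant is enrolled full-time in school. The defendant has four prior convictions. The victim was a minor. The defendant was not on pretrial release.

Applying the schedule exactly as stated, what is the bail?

Base amounts from the schedule: third-degree assault $14,000; receiving stolen property $15,500; felony vandalism $23,000.
Stacking rule: highest base plus $16,500 per additional charge. Highest is felony vandalism at $23,000; 2 additional charges → +$33,000. Combined base = $56,000.
Net percentage adjustment: +60% −20% +10% = +50%. $56,000 × 1.5 = $84,000.

$84,000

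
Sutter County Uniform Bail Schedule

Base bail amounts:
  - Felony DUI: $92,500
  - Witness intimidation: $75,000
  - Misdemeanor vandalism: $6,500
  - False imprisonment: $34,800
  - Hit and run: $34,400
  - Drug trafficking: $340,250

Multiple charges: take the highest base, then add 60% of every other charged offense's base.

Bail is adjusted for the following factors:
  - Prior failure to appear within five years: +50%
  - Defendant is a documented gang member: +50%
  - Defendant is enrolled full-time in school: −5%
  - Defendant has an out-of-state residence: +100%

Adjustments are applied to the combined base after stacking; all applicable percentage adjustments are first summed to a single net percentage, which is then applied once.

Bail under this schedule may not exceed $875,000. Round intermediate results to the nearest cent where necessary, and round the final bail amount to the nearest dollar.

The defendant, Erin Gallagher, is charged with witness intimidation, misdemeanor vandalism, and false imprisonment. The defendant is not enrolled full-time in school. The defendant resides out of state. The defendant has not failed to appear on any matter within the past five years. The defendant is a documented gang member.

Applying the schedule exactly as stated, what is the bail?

$249,450

Base amounts from the schedule: witness intimidation $75,000; misdemeanor vandalism $6,500; false imprisonment $34,800.
Stacking rule: highest base plus 60% of each additional charge. Highest is witness intimidation at $75,000. Additional: $6,500 × 60% = $3,900; $34,800 × 60% = $20,880. Combined base = $75,000 + $24,780 = $99,780.
Net percentage adjustment: +50% +100% = +150%. $99,780 × 2.5 = $249,450.
$249,450 is within the $875,000 maximum.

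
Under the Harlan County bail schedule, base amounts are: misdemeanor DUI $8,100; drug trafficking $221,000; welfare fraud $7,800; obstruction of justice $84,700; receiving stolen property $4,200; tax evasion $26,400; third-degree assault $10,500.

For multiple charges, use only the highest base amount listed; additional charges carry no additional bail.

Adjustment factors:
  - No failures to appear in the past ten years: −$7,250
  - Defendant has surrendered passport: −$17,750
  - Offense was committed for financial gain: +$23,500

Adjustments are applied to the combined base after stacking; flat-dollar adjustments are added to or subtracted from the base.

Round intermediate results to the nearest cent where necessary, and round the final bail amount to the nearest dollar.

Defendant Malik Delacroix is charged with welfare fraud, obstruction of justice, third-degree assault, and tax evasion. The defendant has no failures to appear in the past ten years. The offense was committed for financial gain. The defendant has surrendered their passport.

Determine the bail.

Base amounts from the schedule: welfare fraud $7,800; obstruction of justice $84,700; third-degree assault $10,500; tax evasion $26,400.
Stacking rule: use the highest base only. Highest is obstruction of justice at $84,700. Combined base = $84,700.
No failures to appear in the past ten years (−$7,250 flat): $84,700 − $7,250 = $77,450.
Defendant has surrendered passport (−$17,750 flat): $77,450 − $17,750 = $59,700.
Offense was committed for financial gain (+$23,500 flat): $59,700 + $23,500 = $83,200.

$83,200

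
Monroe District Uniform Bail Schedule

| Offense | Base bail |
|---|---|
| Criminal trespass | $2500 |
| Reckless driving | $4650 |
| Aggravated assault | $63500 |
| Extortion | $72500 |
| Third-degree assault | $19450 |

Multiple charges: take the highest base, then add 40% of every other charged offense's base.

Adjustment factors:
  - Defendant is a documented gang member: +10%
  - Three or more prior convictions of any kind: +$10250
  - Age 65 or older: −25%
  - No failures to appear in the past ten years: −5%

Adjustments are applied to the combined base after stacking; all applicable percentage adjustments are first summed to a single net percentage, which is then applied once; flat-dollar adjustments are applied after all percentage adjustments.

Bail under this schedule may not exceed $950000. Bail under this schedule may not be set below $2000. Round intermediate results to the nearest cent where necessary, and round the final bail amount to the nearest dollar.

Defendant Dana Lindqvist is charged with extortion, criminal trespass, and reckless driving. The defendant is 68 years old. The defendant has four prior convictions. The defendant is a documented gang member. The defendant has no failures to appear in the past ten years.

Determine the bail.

$70538

Base amounts from the schedule: extortion $72500; criminal trespass $2500; reckless driving $4650.
Stacking rule: highest base plus 40% of each additional charge. Highest is extortion at $72500. Additional: $2500 × 40% = $1000; $4650 × 40% = $1860. Combined base = $72500 + $2860 = $75360.
Net percentage adjustment: +10% −25% −5% = −20%. $75360 × 0.8 = $60288.
Three or more prior convictions of any kind (+$10250 flat): $60288 + $10250 = $70538.
$70538 is within the $950000 maximum.
$70538 is at or above the $2000 minimum.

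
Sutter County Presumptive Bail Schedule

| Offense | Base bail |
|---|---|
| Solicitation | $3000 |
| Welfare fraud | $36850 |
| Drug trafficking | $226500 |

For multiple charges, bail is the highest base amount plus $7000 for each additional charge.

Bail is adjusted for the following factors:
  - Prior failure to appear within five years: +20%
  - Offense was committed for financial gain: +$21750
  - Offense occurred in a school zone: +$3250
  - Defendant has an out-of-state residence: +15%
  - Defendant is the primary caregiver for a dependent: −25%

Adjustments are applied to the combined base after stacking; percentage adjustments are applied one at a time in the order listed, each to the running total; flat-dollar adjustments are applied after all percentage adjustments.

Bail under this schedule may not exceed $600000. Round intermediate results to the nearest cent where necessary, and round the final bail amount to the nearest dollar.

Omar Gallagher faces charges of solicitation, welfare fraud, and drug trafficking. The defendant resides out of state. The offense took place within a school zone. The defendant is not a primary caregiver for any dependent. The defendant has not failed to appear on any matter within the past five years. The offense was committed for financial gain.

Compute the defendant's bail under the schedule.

Base amounts from the schedule: solicitation $3000; welfare fraud $36850; drug trafficking $226500.
Stacking rule: highest base plus $7000 per additional charge. Highest is drug trafficking at $226500; 2 additional charges → +$14000. Combined base = $240500.
Defendant has an out-of-state residence (+15%): $240500 × 1.15 = $276575.
Offense was committed for financial gain (+$21750 flat): $276575 + $21750 = $298325.
Offense occurred in a school zone (+$3250 flat): $298325 + $3250 = $301575.
$301575 is within the $600000 maximum.

$301575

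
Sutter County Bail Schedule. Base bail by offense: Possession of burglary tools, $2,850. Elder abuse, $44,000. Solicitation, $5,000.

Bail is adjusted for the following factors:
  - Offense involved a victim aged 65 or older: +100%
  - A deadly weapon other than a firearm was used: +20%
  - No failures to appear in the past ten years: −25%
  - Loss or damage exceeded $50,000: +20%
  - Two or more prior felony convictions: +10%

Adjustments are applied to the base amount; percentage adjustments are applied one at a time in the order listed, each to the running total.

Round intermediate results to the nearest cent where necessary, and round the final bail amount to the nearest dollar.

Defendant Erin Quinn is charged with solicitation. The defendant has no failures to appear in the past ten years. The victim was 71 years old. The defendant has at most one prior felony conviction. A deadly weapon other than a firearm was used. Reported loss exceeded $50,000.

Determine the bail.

Base amounts from the schedule: solicitation $5,000.
Single charge. Combined base = $5,000.
Offense involved a victim aged 65 or older (+100%): $5,000 × 2 = $10,000.
A deadly weapon other than a firearm was used (+20%): $10,000 × 1.2 = $12,000.
No failures to appear in the past ten years (−25%): $12,000 × 0.75 = $9,000.
Loss or damage exceeded $50,000 (+20%): $9,000 × 1.2 = $10,800.

$10,800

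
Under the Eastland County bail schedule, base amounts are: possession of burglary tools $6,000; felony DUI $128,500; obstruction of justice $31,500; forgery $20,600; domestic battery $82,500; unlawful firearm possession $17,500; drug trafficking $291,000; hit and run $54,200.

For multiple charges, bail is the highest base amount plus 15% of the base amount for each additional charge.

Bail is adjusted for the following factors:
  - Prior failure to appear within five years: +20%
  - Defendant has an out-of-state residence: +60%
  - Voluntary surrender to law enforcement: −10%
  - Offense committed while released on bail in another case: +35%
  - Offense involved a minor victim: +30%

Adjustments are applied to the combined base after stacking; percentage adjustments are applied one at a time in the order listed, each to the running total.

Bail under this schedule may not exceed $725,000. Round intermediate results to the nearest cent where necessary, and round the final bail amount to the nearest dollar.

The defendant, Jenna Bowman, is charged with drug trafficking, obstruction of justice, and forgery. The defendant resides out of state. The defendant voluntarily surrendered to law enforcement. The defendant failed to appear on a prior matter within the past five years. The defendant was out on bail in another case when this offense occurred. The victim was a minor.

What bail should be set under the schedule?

$725,000

Base amounts from the schedule: drug trafficking $291,000; obstruction of justice $31,500; forgery $20,600.
Stacking rule: highest base plus 15% of each additional charge. Highest is drug trafficking at $291,000. Additional: $31,500 × 15% = $4,725; $20,600 × 15% = $3,090. Combined base = $291,000 + $7,815 = $298,815.
Prior failure to appear within five years (+20%): $298,815 × 1.2 = $358,578.
Defendant has an out-of-state residence (+60%): $358,578 × 1.6 = $573,724.80.
Voluntary surrender to law enforcement (−10%): $573,724.80 × 0.9 = $516,352.32.
Offense committed while released on bail in another case (+35%): $516,352.32 × 1.35 = $697,075.63.
Offense involved a minor victim (+30%): $697,075.63 × 1.3 = $906,198.32.
Result $906,198.32 exceeds the maximum of $725,000; bail is capped at $725,000.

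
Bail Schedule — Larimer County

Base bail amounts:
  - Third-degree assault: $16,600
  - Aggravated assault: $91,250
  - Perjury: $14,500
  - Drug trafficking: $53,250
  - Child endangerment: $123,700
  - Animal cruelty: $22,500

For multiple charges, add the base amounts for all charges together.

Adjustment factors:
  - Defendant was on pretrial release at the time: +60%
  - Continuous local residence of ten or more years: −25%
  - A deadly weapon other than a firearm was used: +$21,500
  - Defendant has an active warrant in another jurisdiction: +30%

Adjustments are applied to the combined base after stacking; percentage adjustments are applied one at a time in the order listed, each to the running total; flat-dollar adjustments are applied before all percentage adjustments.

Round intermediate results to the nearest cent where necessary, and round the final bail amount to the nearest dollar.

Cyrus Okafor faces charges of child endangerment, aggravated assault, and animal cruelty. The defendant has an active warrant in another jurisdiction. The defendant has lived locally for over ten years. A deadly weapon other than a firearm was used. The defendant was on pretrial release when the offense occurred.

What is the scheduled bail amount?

$403,962

Base amounts from the schedule: child endangerment $123,700; aggravated assault $91,250; animal cruelty $22,500.
Stacking rule: sum of all bases. $123,700 + $91,250 + $22,500 = $237,450.
A deadly weapon other than a firearm was used (+$21,500 flat): $237,450 + $21,500 = $258,950.
Defendant was on pretrial release at the time (+60%): $258,950 × 1.6 = $414,320.
Continuous local residence of ten or more years (−25%): $414,320 × 0.75 = $310,740.
Defendant has an active warrant in another jurisdiction (+30%): $310,740 × 1.3 = $403,962.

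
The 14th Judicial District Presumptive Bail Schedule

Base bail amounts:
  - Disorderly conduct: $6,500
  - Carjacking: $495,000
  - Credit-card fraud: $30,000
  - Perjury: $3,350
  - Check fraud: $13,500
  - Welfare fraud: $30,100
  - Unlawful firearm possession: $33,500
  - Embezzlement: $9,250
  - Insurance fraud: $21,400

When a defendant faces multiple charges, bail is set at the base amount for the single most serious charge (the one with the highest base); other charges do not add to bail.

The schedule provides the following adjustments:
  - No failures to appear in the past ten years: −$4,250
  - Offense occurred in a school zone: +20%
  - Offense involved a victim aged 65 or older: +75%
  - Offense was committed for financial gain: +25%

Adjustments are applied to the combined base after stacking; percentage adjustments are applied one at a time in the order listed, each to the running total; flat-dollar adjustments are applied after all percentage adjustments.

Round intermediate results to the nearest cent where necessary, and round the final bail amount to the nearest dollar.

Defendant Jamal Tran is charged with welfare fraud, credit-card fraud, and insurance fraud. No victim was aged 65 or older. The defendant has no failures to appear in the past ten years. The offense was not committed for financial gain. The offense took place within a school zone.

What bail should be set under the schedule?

$31,870

Base amounts from the schedule: welfare fraud $30,100; credit-card fraud $30,000; insurance fraud $21,400.
Stacking rule: use the highest base only. Highest is welfare fraud at $30,100. Combined base = $30,100.
Offense occurred in a school zone (+20%): $30,100 × 1.2 = $36,120.
No failures to appear in the past ten years (−$4,250 flat): $36,120 − $4,250 = $31,870.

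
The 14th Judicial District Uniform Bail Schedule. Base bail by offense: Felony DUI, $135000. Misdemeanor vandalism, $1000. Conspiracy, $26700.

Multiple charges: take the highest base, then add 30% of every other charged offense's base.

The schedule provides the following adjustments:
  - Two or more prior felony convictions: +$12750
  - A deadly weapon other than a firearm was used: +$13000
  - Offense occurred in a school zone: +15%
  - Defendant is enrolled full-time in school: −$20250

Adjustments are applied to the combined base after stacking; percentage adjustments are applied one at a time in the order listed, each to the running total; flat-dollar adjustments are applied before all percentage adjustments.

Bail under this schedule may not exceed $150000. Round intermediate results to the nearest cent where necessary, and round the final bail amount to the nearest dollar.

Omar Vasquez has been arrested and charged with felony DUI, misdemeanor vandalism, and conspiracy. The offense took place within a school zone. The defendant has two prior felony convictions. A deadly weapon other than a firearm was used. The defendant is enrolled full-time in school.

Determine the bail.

$150000

Base amounts from the schedule: felony DUI $135000; misdemeanor vandalism $1000; conspiracy $26700.
Stacking rule: highest base plus 30% of each additional charge. Highest is felony DUI at $135000. Additional: $1000 × 30% = $300; $26700 × 30% = $8010. Combined base = $135000 + $8310 = $143310.
Two or more prior felony convictions (+$12750 flat): $143310 + $12750 = $156060.
A deadly weapon other than a firearm was used (+$13000 flat): $156060 + $13000 = $169060.
Defendant is enrolled full-time in school (−$20250 flat): $169060 − $20250 = $148810.
Offense occurred in a school zone (+15%): $148810 × 1.15 = $171131.50.
Result $171131.50 exceeds the maximum of $150000; bail is capped at $150000.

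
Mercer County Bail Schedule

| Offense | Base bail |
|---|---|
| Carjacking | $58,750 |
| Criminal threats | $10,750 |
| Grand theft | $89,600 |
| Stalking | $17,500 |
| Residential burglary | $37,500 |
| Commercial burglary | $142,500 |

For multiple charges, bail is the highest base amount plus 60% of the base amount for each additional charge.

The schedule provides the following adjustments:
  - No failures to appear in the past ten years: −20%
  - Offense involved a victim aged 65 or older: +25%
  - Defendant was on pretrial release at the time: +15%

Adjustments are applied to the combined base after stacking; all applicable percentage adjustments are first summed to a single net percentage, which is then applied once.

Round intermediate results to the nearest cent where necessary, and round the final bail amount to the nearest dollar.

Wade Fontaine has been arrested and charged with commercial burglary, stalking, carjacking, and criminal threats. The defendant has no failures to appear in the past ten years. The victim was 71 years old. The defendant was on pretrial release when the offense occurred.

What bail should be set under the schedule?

$233,640

Base amounts from the schedule: commercial burglary $142,500; stalking $17,500; carjacking $58,750; criminal threats $10,750.
Stacking rule: highest base plus 60% of each additional charge. Highest is commercial burglary at $142,500. Additional: $17,500 × 60% = $10,500; $58,750 × 60% = $35,250; $10,750 × 60% = $6,450. Combined base = $142,500 + $52,200 = $194,700.
Net percentage adjustment: −20% +25% +15% = +20%. $194,700 × 1.2 = $233,640.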